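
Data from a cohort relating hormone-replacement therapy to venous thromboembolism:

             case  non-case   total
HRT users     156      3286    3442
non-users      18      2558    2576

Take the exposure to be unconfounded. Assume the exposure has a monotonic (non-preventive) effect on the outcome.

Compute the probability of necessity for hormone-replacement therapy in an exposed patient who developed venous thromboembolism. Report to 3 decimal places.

p₁ = P(outcome | exposed) = 156/3442 = 0.045322
p₀ = P(outcome | unexposed) = 18/2576 = 0.0069876
Under exogeneity and monotonicity, PN = (p₁ − p₀)/p₁.
PN = (0.045322 − 0.0069876) / 0.045322 ≈ 0.8458

PN ≈ 0.846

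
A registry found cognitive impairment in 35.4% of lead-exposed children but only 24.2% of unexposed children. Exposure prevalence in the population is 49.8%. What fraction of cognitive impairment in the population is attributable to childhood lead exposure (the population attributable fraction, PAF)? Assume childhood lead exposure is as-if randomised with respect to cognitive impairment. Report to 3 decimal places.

p₁ = 0.354, p₀ = 0.242.
Overall risk P(Y=1) = π·p₁ + (1−π)·p₀ = 0.498×0.354 + 0.502×0.242 = 0.29778.
Under exogeneity, PAF = [P(Y=1) − p₀] / P(Y=1).
PAF = (0.29778 − 0.242) / 0.29778 ≈ 0.1873

PAF ≈ 0.187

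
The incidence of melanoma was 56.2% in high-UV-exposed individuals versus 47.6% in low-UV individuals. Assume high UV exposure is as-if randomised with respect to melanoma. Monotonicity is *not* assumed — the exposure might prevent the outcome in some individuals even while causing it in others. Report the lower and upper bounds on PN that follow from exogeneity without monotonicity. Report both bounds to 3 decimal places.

0.153 ≤ PN ≤ 0.932

p₁ = 0.562, p₀ = 0.476.
Under exogeneity alone the bounds on PN are max{0,(p₁−p₀)/p₁} ≤ PN ≤ min{1,(1−p₀)/p₁}.
  lower = (p₁ − p₀)/p₁ = 0.086 / 0.562 ≈ 0.1530
  upper = min{1, (1 − p₀)/p₁} = 0.524 / 0.562 ≈ 0.9324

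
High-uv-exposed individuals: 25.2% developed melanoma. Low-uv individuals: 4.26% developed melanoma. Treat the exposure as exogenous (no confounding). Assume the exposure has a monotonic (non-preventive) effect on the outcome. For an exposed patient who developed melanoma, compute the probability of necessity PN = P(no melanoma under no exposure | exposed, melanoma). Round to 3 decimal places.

PN ≈ 0.831

p₁ = 0.252, p₀ = 0.0426.
Under exogeneity and monotonicity, PN = (p₁ − p₀) / p₁.
PN = (0.252 − 0.0426) / 0.252 = 0.2094 / 0.252 ≈ 0.8310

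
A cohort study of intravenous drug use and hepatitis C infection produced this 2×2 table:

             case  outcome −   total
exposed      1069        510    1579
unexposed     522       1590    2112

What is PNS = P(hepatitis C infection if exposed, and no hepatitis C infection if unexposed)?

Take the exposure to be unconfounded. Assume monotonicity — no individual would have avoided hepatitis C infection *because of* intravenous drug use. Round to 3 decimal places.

PNS ≈ 0.430

p₁ = P(outcome | exposed) = 1069/1579 = 0.67701
p₀ = P(outcome | unexposed) = 522/2112 = 0.24716
Under exogeneity and monotonicity, PNS = p₁ − p₀.
PNS = 0.67701 − 0.24716 = 0.42985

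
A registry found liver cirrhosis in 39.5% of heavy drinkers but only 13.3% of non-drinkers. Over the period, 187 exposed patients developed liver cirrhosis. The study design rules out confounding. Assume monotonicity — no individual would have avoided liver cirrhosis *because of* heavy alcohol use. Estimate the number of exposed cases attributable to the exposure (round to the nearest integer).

about 124 cases

p₁ = 0.395, p₀ = 0.133.
PN = (p₁ − p₀)/p₁ = (0.395 − 0.133) / 0.395 ≈ 0.66329.
Attributable cases ≈ PN × (exposed cases) = 0.66329 × 187 ≈ 124.04.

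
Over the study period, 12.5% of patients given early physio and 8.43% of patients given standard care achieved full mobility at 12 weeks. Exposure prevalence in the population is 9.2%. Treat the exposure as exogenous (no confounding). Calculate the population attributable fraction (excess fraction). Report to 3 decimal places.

p₁ = 0.125, p₀ = 0.0843.
Overall risk P(Y=1) = π·p₁ + (1−π)·p₀ = 0.092×0.125 + 0.908×0.0843 = 0.088044.
Under exogeneity, PAF = [P(Y=1) − p₀] / P(Y=1).
PAF = (0.088044 − 0.0843) / 0.088044 ≈ 0.0425

PAF ≈ 0.043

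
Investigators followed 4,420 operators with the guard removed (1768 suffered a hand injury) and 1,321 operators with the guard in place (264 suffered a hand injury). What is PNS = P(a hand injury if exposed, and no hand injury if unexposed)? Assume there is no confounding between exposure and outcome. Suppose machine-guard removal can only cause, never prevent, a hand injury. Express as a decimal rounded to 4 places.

PNS ≈ 0.2002

p₁ = P(outcome | exposed) = 1768/4420 = 0.4
p₀ = P(outcome | unexposed) = 264/1321 = 0.19985
Under exogeneity and monotonicity, PNS = p₁ − p₀.
PNS = 0.4 − 0.19985 = 0.20015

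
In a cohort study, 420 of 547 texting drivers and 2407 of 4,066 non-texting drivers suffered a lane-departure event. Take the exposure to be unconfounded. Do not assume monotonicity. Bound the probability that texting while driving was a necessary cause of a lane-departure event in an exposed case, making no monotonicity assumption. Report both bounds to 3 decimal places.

0.229 ≤ PN ≤ 0.531

p₁ = P(outcome | exposed) = 420/547 = 0.76782
p₀ = P(outcome | unexposed) = 2407/4066 = 0.59198
Under exogeneity alone the bounds on PN are max{0,(p₁−p₀)/p₁} ≤ PN ≤ min{1,(1−p₀)/p₁}.
  lower = (p₁ − p₀)/p₁ = 0.17584 / 0.76782 ≈ 0.2290
  upper = min{1, (1 − p₀)/p₁} = 0.40802 / 0.76782 ≈ 0.5314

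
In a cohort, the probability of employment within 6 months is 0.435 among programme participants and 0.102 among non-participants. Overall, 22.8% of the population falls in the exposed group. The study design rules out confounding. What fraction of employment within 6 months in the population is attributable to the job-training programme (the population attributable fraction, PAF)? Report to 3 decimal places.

PAF ≈ 0.427

Let p₁ = 0.435, p₀ = 0.102.
Overall risk P(Y=1) = π·p₁ + (1−π)·p₀ = 0.228×0.435 + 0.772×0.102 = 0.17792.
Under exogeneity, PAF = [P(Y=1) − p₀] / P(Y=1).
PAF = (0.17792 − 0.102) / 0.17792 ≈ 0.4267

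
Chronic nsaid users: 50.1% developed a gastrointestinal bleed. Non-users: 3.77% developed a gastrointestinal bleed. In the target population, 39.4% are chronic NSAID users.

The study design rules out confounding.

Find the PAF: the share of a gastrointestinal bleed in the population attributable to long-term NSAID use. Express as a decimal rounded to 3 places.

PAF ≈ 0.829

p₁ = 0.501, p₀ = 0.0377.
Overall risk P(Y=1) = π·p₁ + (1−π)·p₀ = 0.394×0.501 + 0.606×0.0377 = 0.22024.
Under exogeneity, PAF = [P(Y=1) − p₀] / P(Y=1).
PAF = (0.22024 − 0.0377) / 0.22024 ≈ 0.8288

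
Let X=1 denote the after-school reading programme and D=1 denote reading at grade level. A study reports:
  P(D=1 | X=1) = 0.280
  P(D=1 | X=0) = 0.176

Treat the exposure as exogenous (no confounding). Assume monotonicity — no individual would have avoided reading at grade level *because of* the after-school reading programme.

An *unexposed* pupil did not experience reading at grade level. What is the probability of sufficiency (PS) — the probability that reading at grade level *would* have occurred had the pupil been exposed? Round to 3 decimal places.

Let p₁ = 0.28, p₀ = 0.176.
Under exogeneity and monotonicity, PS = (p₁ − p₀) / (1 − p₀).
PS = (0.28 − 0.176) / (1 − 0.176) = 0.104 / 0.824 ≈ 0.1262

PS ≈ 0.126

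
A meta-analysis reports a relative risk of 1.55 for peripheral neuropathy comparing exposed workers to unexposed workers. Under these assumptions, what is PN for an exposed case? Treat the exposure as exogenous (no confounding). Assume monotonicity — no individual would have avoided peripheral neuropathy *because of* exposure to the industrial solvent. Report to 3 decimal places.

PN ≈ 0.355

Under exogeneity and monotonicity, PN = (RR − 1) / RR = 1 − 1/RR.
PN = (1.55 − 1) / 1.55 = 0.55 / 1.55 ≈ 0.3548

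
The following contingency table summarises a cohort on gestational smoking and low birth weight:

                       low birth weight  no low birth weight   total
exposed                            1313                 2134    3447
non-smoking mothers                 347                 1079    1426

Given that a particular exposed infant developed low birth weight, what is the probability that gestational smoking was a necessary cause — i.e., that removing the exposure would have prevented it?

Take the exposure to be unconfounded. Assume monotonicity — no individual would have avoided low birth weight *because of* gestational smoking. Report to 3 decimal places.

p₁ = P(outcome | exposed) = 1313/3447 = 0.38091
p₀ = P(outcome | unexposed) = 347/1426 = 0.24334
Under exogeneity and monotonicity, PN = (p₁ − p₀)/p₁.
PN = (0.38091 − 0.24334) / 0.38091 ≈ 0.3612

PN ≈ 0.361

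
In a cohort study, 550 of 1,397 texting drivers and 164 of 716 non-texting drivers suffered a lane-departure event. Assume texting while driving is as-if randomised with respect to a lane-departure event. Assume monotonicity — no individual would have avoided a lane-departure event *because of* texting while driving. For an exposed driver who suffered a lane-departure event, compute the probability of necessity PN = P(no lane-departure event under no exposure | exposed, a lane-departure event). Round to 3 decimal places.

PN ≈ 0.418

p₁ = P(outcome | exposed) = 550/1397 = 0.3937
p₀ = P(outcome | unexposed) = 164/716 = 0.22905
Under exogeneity and monotonicity, PN = (p₁ − p₀) / p₁.
PN = (0.3937 − 0.22905) / 0.3937 = 0.16465 / 0.3937 ≈ 0.4182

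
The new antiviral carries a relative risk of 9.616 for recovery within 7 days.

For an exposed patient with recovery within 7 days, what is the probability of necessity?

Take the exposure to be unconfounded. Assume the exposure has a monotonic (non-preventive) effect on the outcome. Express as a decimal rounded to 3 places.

PN ≈ 0.896

Under exogeneity and monotonicity, PN = (RR − 1) / RR = 1 − 1/RR.
PN = (9.616 − 1) / 9.616 = 8.616 / 9.616 ≈ 0.8960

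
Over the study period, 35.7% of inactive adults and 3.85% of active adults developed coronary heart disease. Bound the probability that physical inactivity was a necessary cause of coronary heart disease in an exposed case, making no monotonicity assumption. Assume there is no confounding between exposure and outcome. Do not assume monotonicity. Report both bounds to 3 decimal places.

p₁ = 0.357, p₀ = 0.0385.
Under exogeneity alone the bounds on PN are max{0,(p₁−p₀)/p₁} ≤ PN ≤ min{1,(1−p₀)/p₁}.
  lower = (p₁ − p₀)/p₁ = 0.3185 / 0.357 ≈ 0.8922
  upper = min{1, (1 − p₀)/p₁} = 0.9615 / 0.357 ≈ 2.6933 → capped at 1

0.892 ≤ PN ≤ 1.000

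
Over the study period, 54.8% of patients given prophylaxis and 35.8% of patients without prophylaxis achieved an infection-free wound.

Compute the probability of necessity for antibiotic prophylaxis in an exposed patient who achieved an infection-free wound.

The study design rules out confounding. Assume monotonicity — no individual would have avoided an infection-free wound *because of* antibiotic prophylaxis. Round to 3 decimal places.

p₁ = 0.548, p₀ = 0.358.
Under exogeneity and monotonicity, PN = (p₁ − p₀) / p₁.
PN = (0.548 − 0.358) / 0.548 = 0.19 / 0.548 ≈ 0.3467

PN ≈ 0.347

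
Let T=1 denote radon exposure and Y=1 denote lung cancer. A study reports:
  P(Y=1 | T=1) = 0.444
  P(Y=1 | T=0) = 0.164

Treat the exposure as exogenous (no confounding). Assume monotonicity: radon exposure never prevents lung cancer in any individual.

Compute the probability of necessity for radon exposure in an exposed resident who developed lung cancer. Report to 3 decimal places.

PN ≈ 0.631

Let p₁ = 0.444, p₀ = 0.164.
Under exogeneity and monotonicity, PN = (p₁ − p₀) / p₁.
PN = (0.444 − 0.164) / 0.444 = 0.28 / 0.444 ≈ 0.6306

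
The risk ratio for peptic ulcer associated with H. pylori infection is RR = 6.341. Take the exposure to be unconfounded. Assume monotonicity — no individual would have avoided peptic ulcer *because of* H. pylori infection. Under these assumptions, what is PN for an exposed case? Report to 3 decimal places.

Under exogeneity and monotonicity, PN = (RR − 1) / RR = 1 − 1/RR.
PN = (6.341 − 1) / 6.341 = 5.341 / 6.341 ≈ 0.8423

PN ≈ 0.842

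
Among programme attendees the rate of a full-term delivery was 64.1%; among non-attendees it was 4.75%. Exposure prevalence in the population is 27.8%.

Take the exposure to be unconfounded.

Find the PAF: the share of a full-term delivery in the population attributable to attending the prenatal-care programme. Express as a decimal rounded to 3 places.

PAF ≈ 0.776

p₁ = 0.641, p₀ = 0.0475.
Overall risk P(Y=1) = π·p₁ + (1−π)·p₀ = 0.278×0.641 + 0.722×0.0475 = 0.21249.
Under exogeneity, PAF = [P(Y=1) − p₀] / P(Y=1).
PAF = (0.21249 − 0.0475) / 0.21249 ≈ 0.7765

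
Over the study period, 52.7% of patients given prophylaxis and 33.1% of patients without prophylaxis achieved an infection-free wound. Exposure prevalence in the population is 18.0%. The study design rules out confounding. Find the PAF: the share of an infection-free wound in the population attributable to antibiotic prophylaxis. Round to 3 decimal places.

PAF ≈ 0.096

p₁ = 0.527, p₀ = 0.331.
Overall risk P(Y=1) = π·p₁ + (1−π)·p₀ = 0.18×0.527 + 0.82×0.331 = 0.36628.
Under exogeneity, PAF = [P(Y=1) − p₀] / P(Y=1).
PAF = (0.36628 − 0.331) / 0.36628 ≈ 0.0963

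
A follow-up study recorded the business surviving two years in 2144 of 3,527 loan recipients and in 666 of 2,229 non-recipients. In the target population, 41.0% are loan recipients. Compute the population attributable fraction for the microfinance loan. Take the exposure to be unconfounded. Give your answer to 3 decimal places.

PAF ≈ 0.298

p₁ = P(outcome | exposed) = 2144/3527 = 0.60788
p₀ = P(outcome | unexposed) = 666/2229 = 0.29879
Overall risk P(Y=1) = π·p₁ + (1−π)·p₀ = 0.41×0.60788 + 0.59×0.29879 = 0.42552.
Under exogeneity, PAF = [P(Y=1) − p₀] / P(Y=1).
PAF = (0.42552 − 0.29879) / 0.42552 ≈ 0.2978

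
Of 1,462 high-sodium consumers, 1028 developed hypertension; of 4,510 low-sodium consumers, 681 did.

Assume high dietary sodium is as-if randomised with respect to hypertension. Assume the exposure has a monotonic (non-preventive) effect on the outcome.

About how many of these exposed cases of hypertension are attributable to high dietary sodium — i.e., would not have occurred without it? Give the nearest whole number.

about 807 cases

p₁ = P(outcome | exposed) = 1028/1462 = 0.70315
p₀ = P(outcome | unexposed) = 681/4510 = 0.151
PN = (p₁ − p₀)/p₁ = (0.70315 − 0.151) / 0.70315 ≈ 0.78525.
Attributable cases ≈ PN × (exposed cases) = 0.78525 × 1028 ≈ 807.24.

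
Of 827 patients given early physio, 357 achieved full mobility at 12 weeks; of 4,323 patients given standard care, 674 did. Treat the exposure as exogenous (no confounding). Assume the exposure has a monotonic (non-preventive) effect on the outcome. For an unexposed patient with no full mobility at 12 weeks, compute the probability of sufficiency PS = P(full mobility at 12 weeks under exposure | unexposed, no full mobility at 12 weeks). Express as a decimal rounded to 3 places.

p₁ = P(outcome | exposed) = 357/827 = 0.43168
p₀ = P(outcome | unexposed) = 674/4323 = 0.15591
Under exogeneity and monotonicity, PS = (p₁ − p₀) / (1 − p₀).
PS = (0.43168 − 0.15591) / (1 − 0.15591) = 0.27577 / 0.84409 ≈ 0.3267

PS ≈ 0.327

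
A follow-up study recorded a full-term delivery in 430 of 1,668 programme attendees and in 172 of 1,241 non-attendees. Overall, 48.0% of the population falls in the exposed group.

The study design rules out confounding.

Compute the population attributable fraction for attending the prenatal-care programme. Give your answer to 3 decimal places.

p₁ = P(outcome | exposed) = 430/1668 = 0.25779
p₀ = P(outcome | unexposed) = 172/1241 = 0.1386
Overall risk P(Y=1) = π·p₁ + (1−π)·p₀ = 0.48×0.25779 + 0.52×0.1386 = 0.19581.
Under exogeneity, PAF = [P(Y=1) − p₀] / P(Y=1).
PAF = (0.19581 − 0.1386) / 0.19581 ≈ 0.2922

PAF ≈ 0.292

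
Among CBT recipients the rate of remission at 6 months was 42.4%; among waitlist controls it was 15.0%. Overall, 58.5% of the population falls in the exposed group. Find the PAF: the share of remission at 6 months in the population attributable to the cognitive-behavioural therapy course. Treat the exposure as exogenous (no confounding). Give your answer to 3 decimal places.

p₁ = 0.424, p₀ = 0.15.
Overall risk P(Y=1) = π·p₁ + (1−π)·p₀ = 0.585×0.424 + 0.415×0.15 = 0.31029.
Under exogeneity, PAF = [P(Y=1) − p₀] / P(Y=1).
PAF = (0.31029 − 0.15) / 0.31029 ≈ 0.5166

PAF ≈ 0.517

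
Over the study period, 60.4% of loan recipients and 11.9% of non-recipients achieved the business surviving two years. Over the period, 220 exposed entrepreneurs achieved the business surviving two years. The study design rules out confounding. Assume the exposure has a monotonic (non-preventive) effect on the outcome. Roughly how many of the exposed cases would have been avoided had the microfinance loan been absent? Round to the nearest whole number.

p₁ = 0.604, p₀ = 0.119.
PN = (p₁ − p₀)/p₁ = (0.604 − 0.119) / 0.604 ≈ 0.80298.
Attributable cases ≈ PN × (exposed cases) = 0.80298 × 220 ≈ 176.66.

about 177 cases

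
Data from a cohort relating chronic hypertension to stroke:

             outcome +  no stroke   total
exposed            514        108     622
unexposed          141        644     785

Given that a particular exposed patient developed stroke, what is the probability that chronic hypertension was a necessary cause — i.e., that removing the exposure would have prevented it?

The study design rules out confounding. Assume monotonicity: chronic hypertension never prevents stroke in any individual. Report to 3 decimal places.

PN ≈ 0.783

p₁ = P(outcome | exposed) = 514/622 = 0.82637
p₀ = P(outcome | unexposed) = 141/785 = 0.17962
Under exogeneity and monotonicity, PN = (p₁ − p₀) / p₁.
PN = (0.82637 − 0.17962) / 0.82637 = 0.64675 / 0.82637 ≈ 0.7826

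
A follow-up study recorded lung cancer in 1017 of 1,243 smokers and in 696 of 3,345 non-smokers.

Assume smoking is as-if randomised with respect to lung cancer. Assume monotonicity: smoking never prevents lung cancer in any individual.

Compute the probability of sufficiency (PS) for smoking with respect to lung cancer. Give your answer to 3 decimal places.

p₁ = P(outcome | exposed) = 1017/1243 = 0.81818
p₀ = P(outcome | unexposed) = 696/3345 = 0.20807
Under exogeneity and monotonicity, PS = (p₁ − p₀) / (1 − p₀).
PS = (0.81818 − 0.20807) / (1 − 0.20807) = 0.61011 / 0.79193 ≈ 0.7704

PS ≈ 0.770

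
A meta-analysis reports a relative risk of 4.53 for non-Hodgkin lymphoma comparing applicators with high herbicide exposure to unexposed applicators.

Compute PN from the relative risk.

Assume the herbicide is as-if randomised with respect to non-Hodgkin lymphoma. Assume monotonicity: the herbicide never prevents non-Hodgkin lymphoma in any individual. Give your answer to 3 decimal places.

PN ≈ 0.779

Under exogeneity and monotonicity, PN = (RR − 1) / RR = 1 − 1/RR.
PN = (4.53 − 1) / 4.53 = 3.53 / 4.53 ≈ 0.7792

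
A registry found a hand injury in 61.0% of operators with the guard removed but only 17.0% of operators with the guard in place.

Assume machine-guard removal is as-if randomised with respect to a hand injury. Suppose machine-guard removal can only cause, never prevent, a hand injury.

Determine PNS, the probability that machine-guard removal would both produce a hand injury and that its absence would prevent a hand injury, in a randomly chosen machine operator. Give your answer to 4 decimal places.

p₁ = 0.61, p₀ = 0.17.
Under exogeneity and monotonicity, PNS = p₁ − p₀.
PNS = 0.61 − 0.17 = 0.44

PNS ≈ 0.4400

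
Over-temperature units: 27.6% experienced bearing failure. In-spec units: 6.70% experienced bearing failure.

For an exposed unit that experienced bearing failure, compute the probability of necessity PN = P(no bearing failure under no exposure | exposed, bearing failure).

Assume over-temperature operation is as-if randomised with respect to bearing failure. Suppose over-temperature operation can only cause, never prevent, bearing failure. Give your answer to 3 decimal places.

PN ≈ 0.757

p₁ = 0.276, p₀ = 0.067.
Under exogeneity and monotonicity, PN = (p₁ − p₀) / p₁.
PN = (0.276 − 0.067) / 0.276 = 0.209 / 0.276 ≈ 0.7572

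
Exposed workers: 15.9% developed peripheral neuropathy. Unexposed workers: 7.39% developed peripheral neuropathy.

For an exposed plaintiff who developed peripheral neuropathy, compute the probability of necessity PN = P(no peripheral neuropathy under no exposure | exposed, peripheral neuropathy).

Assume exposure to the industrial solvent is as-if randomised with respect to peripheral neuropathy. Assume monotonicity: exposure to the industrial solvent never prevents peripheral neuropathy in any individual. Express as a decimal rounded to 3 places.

p₁ = 0.159, p₀ = 0.0739.
Under exogeneity and monotonicity, PN = (p₁ − p₀) / p₁.
PN = (0.159 − 0.0739) / 0.159 = 0.0851 / 0.159 ≈ 0.5352

PN ≈ 0.535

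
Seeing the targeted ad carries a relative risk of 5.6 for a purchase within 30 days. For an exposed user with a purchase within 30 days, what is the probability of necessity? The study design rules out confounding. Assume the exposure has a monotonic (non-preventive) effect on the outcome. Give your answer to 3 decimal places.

PN ≈ 0.821

Under exogeneity and monotonicity, PN = (RR − 1) / RR = 1 − 1/RR.
PN = (5.6 − 1) / 5.6 = 4.6 / 5.6 ≈ 0.8214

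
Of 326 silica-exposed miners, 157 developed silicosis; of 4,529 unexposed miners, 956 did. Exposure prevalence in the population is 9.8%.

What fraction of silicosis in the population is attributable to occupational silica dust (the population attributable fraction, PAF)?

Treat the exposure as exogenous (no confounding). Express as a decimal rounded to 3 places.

p₁ = P(outcome | exposed) = 157/326 = 0.4816
p₀ = P(outcome | unexposed) = 956/4529 = 0.21108
Overall risk P(Y=1) = π·p₁ + (1−π)·p₀ = 0.098×0.4816 + 0.902×0.21108 = 0.23759.
Under exogeneity, PAF = [P(Y=1) − p₀] / P(Y=1).
PAF = (0.23759 − 0.21108) / 0.23759 ≈ 0.1116

PAF ≈ 0.112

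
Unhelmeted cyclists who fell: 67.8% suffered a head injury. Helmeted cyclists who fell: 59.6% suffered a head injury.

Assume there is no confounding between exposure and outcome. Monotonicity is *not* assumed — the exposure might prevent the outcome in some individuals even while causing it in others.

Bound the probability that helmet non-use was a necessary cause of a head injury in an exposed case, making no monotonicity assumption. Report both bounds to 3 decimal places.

0.121 ≤ PN ≤ 0.596

p₁ = 0.678, p₀ = 0.596.
Under exogeneity alone the bounds on PN are max{0,(p₁−p₀)/p₁} ≤ PN ≤ min{1,(1−p₀)/p₁}.
  lower = (p₁ − p₀)/p₁ = 0.082 / 0.678 ≈ 0.1209
  upper = min{1, (1 − p₀)/p₁} = 0.404 / 0.678 ≈ 0.5959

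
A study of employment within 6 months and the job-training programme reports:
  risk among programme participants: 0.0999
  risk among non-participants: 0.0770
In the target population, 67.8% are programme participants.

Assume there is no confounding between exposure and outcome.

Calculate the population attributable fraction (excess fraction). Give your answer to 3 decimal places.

PAF ≈ 0.168

Let p₁ = 0.0999, p₀ = 0.077.
Overall risk P(Y=1) = π·p₁ + (1−π)·p₀ = 0.678×0.0999 + 0.322×0.077 = 0.092526.
Under exogeneity, PAF = [P(Y=1) − p₀] / P(Y=1).
PAF = (0.092526 − 0.077) / 0.092526 ≈ 0.1678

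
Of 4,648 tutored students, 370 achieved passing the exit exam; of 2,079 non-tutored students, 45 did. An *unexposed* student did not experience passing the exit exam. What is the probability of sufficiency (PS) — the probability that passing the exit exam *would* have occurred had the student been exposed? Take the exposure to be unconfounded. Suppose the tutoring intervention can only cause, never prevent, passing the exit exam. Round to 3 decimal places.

p₁ = P(outcome | exposed) = 370/4648 = 0.079604
p₀ = P(outcome | unexposed) = 45/2079 = 0.021645
Under exogeneity and monotonicity, PS = (p₁ − p₀) / (1 − p₀).
PS = (0.079604 − 0.021645) / (1 − 0.021645) = 0.057959 / 0.97835 ≈ 0.0592

PS ≈ 0.059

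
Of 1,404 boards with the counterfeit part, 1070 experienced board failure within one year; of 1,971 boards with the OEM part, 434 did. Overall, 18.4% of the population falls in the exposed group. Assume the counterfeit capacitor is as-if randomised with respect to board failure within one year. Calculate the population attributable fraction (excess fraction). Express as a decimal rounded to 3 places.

PAF ≈ 0.312

p₁ = P(outcome | exposed) = 1070/1404 = 0.76211
p₀ = P(outcome | unexposed) = 434/1971 = 0.22019
Overall risk P(Y=1) = π·p₁ + (1−π)·p₀ = 0.184×0.76211 + 0.816×0.22019 = 0.31991.
Under exogeneity, PAF = [P(Y=1) − p₀] / P(Y=1).
PAF = (0.31991 − 0.22019) / 0.31991 ≈ 0.3117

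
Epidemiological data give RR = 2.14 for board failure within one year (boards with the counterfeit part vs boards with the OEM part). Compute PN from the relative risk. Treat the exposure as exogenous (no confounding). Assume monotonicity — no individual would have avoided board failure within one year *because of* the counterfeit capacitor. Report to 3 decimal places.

PN ≈ 0.533

Under exogeneity and monotonicity, PN = (RR − 1) / RR = 1 − 1/RR.
PN = (2.14 − 1) / 2.14 = 1.14 / 2.14 ≈ 0.5327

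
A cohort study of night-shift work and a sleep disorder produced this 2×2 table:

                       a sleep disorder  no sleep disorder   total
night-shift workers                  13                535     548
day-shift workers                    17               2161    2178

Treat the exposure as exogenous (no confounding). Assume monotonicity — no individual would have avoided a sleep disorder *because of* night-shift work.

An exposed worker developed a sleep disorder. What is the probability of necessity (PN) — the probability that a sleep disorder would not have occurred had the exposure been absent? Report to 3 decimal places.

p₁ = P(outcome | exposed) = 13/548 = 0.023723
p₀ = P(outcome | unexposed) = 17/2178 = 0.0078053
Under exogeneity and monotonicity, PN = (p₁ − p₀) / p₁.
PN = (0.023723 − 0.0078053) / 0.023723 = 0.015917 / 0.023723 ≈ 0.6710

PN ≈ 0.671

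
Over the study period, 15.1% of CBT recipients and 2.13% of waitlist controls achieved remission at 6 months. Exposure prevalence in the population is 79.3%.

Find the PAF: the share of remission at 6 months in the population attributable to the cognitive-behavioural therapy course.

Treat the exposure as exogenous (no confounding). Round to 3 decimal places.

PAF ≈ 0.828

p₁ = 0.151, p₀ = 0.0213.
Overall risk P(Y=1) = π·p₁ + (1−π)·p₀ = 0.793×0.151 + 0.207×0.0213 = 0.12415.
Under exogeneity, PAF = [P(Y=1) − p₀] / P(Y=1).
PAF = (0.12415 − 0.0213) / 0.12415 ≈ 0.8284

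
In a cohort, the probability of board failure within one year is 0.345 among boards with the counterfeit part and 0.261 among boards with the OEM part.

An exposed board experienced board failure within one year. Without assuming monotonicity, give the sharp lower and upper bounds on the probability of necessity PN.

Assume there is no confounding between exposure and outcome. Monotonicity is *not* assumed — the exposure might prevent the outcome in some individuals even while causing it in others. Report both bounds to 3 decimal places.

0.243 ≤ PN ≤ 1.000

Let p₁ = 0.345, p₀ = 0.261.
Under exogeneity alone the bounds on PN are max{0,(p₁−p₀)/p₁} ≤ PN ≤ min{1,(1−p₀)/p₁}.
  lower = (p₁ − p₀)/p₁ = 0.084 / 0.345 ≈ 0.2435
  upper = min{1, (1 − p₀)/p₁} = 0.739 / 0.345 ≈ 2.1420 → capped at 1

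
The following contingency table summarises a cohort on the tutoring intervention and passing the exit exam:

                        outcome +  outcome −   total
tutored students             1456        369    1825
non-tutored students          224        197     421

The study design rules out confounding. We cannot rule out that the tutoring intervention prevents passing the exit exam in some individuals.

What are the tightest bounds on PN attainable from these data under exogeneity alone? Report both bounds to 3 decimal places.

p₁ = P(outcome | exposed) = 1456/1825 = 0.79781
p₀ = P(outcome | unexposed) = 224/421 = 0.53207
Under exogeneity alone the bounds on PN are max{0,(p₁−p₀)/p₁} ≤ PN ≤ min{1,(1−p₀)/p₁}.
  lower = (p₁ − p₀)/p₁ = 0.26574 / 0.79781 ≈ 0.3331
  upper = min{1, (1 − p₀)/p₁} = 0.46793 / 0.79781 ≈ 0.5865

0.333 ≤ PN ≤ 0.587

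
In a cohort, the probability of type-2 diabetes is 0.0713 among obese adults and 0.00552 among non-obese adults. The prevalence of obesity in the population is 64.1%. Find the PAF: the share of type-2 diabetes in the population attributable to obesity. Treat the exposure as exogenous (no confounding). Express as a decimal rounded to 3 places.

PAF ≈ 0.884

Let p₁ = 0.0713, p₀ = 0.00552.
Overall risk P(Y=1) = π·p₁ + (1−π)·p₀ = 0.641×0.0713 + 0.359×0.00552 = 0.047685.
Under exogeneity, PAF = [P(Y=1) − p₀] / P(Y=1).
PAF = (0.047685 − 0.00552) / 0.047685 ≈ 0.8842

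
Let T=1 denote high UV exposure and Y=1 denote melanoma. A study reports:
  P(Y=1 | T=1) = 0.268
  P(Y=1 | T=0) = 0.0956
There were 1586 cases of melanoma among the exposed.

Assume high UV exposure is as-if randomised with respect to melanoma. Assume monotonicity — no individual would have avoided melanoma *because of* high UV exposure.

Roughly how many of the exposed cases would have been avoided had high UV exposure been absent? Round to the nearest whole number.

about 1020 cases

Let p₁ = 0.268, p₀ = 0.0956.
PN = (p₁ − p₀)/p₁ = (0.268 − 0.0956) / 0.268 ≈ 0.64328.
Attributable cases ≈ PN × (exposed cases) = 0.64328 × 1586 ≈ 1020.25.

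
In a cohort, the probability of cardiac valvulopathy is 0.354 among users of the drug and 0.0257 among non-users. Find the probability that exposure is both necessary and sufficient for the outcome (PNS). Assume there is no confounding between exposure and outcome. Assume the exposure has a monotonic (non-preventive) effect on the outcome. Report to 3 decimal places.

PNS ≈ 0.328

Let p₁ = 0.354, p₀ = 0.0257.
Under exogeneity and monotonicity, PNS = p₁ − p₀.
PNS = 0.354 − 0.0257 = 0.3283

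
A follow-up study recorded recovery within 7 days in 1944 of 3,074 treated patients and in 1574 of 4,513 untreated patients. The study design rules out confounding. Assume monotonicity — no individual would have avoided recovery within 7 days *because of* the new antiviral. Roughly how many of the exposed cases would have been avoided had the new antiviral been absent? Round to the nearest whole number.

about 872 cases

p₁ = P(outcome | exposed) = 1944/3074 = 0.6324
p₀ = P(outcome | unexposed) = 1574/4513 = 0.34877
PN = (p₁ − p₀)/p₁ = (0.6324 − 0.34877) / 0.6324 ≈ 0.44850.
Attributable cases ≈ PN × (exposed cases) = 0.44850 × 1944 ≈ 871.88.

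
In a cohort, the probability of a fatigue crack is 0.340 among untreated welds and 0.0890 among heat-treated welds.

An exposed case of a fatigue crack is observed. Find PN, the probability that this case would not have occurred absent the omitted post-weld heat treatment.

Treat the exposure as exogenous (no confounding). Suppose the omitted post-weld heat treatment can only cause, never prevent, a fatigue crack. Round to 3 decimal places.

PN ≈ 0.738

Let p₁ = 0.34, p₀ = 0.089.
Under exogeneity and monotonicity, PN = (p₁ − p₀) / p₁.
PN = (0.34 − 0.089) / 0.34 = 0.251 / 0.34 ≈ 0.7382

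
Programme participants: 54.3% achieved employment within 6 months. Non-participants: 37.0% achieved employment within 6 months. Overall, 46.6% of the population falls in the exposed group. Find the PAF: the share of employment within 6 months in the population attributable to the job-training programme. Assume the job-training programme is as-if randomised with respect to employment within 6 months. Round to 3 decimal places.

p₁ = 0.543, p₀ = 0.37.
Overall risk P(Y=1) = π·p₁ + (1−π)·p₀ = 0.466×0.543 + 0.534×0.37 = 0.45062.
Under exogeneity, PAF = [P(Y=1) − p₀] / P(Y=1).
PAF = (0.45062 − 0.37) / 0.45062 ≈ 0.1789

PAF ≈ 0.179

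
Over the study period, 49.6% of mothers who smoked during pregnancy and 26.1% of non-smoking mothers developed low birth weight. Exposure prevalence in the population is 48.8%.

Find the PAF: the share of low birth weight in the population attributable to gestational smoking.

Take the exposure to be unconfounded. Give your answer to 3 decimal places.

PAF ≈ 0.305

p₁ = 0.496, p₀ = 0.261.
Overall risk P(Y=1) = π·p₁ + (1−π)·p₀ = 0.488×0.496 + 0.512×0.261 = 0.37568.
Under exogeneity, PAF = [P(Y=1) − p₀] / P(Y=1).
PAF = (0.37568 − 0.261) / 0.37568 ≈ 0.3053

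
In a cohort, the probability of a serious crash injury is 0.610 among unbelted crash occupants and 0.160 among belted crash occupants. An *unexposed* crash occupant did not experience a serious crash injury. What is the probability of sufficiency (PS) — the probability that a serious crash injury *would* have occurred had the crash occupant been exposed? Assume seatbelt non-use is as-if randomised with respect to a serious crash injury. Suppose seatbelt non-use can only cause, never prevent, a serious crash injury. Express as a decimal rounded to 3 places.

PS ≈ 0.536

Let p₁ = 0.61, p₀ = 0.16.
Under exogeneity and monotonicity, PS = (p₁ − p₀) / (1 − p₀).
PS = (0.61 − 0.16) / (1 − 0.16) = 0.45 / 0.84 ≈ 0.5357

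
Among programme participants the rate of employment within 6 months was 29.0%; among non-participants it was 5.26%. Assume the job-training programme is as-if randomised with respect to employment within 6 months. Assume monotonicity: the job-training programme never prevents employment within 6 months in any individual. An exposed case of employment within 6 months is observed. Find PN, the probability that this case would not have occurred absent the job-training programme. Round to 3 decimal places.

PN ≈ 0.819

p₁ = 0.29, p₀ = 0.0526.
Under exogeneity and monotonicity, PN = (p₁ − p₀) / p₁.
PN = (0.29 − 0.0526) / 0.29 = 0.2374 / 0.29 ≈ 0.8186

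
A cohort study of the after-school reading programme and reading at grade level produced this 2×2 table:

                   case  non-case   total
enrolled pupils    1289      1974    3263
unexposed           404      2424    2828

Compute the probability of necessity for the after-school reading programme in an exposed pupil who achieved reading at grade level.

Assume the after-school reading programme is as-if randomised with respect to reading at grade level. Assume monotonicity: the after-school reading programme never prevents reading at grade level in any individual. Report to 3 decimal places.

p₁ = P(outcome | exposed) = 1289/3263 = 0.39504
p₀ = P(outcome | unexposed) = 404/2828 = 0.14286
Under exogeneity and monotonicity, PN = (p₁ − p₀)/p₁.
PN = (0.39504 − 0.14286) / 0.39504 ≈ 0.6384

PN ≈ 0.638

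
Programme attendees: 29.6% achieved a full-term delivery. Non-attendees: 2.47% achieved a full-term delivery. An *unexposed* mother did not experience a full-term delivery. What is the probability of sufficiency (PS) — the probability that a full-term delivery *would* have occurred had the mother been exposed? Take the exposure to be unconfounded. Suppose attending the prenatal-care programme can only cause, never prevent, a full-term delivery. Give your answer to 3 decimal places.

p₁ = 0.296, p₀ = 0.0247.
Under exogeneity and monotonicity, PS = (p₁ − p₀) / (1 − p₀).
PS = (0.296 − 0.0247) / (1 − 0.0247) = 0.2713 / 0.9753 ≈ 0.2782

PS ≈ 0.278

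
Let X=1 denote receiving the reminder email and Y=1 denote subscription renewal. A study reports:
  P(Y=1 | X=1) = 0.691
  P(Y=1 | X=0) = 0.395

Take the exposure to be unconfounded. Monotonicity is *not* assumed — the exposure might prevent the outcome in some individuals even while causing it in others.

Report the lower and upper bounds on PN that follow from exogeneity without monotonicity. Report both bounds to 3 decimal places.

Let p₁ = 0.691, p₀ = 0.395.
Under exogeneity alone the bounds on PN are max{0,(p₁−p₀)/p₁} ≤ PN ≤ min{1,(1−p₀)/p₁}.
  lower = (p₁ − p₀)/p₁ = 0.296 / 0.691 ≈ 0.4284
  upper = min{1, (1 − p₀)/p₁} = 0.605 / 0.691 ≈ 0.8755

0.428 ≤ PN ≤ 0.876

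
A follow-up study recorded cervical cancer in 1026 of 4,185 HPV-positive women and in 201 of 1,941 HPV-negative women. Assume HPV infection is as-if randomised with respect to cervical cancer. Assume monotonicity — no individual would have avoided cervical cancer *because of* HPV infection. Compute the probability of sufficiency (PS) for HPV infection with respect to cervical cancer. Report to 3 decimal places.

PS ≈ 0.158

p₁ = P(outcome | exposed) = 1026/4185 = 0.24516
p₀ = P(outcome | unexposed) = 201/1941 = 0.10355
Under exogeneity and monotonicity, PS = (p₁ − p₀) / (1 − p₀).
PS = (0.24516 − 0.10355) / (1 − 0.10355) = 0.14161 / 0.89645 ≈ 0.1580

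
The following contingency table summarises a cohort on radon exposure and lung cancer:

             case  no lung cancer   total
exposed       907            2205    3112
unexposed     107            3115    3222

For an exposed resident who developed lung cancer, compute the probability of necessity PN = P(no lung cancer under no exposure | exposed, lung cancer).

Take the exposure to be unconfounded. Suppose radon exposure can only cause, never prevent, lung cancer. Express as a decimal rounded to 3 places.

p₁ = P(outcome | exposed) = 907/3112 = 0.29145
p₀ = P(outcome | unexposed) = 107/3222 = 0.033209
Under exogeneity and monotonicity, PN = (p₁ − p₀)/p₁.
PN = (0.29145 − 0.033209) / 0.29145 ≈ 0.8861

PN ≈ 0.886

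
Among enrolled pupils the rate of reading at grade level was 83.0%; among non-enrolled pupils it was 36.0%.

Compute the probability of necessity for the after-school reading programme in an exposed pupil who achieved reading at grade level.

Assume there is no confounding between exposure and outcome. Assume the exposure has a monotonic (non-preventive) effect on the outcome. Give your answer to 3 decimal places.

PN ≈ 0.566

p₁ = 0.83, p₀ = 0.36.
Under exogeneity and monotonicity, PN = (p₁ − p₀) / p₁.
PN = (0.83 − 0.36) / 0.83 = 0.47 / 0.83 ≈ 0.5663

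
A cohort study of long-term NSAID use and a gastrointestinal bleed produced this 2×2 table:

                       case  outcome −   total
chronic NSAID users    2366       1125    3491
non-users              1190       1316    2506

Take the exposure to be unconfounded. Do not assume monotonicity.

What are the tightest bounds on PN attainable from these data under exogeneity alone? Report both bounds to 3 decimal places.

0.299 ≤ PN ≤ 0.775

p₁ = P(outcome | exposed) = 2366/3491 = 0.67774
p₀ = P(outcome | unexposed) = 1190/2506 = 0.47486
Under exogeneity alone the bounds on PN are max{0,(p₁−p₀)/p₁} ≤ PN ≤ min{1,(1−p₀)/p₁}.
  lower = (p₁ − p₀)/p₁ = 0.20288 / 0.67774 ≈ 0.2994
  upper = min{1, (1 − p₀)/p₁} = 0.52514 / 0.67774 ≈ 0.7748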